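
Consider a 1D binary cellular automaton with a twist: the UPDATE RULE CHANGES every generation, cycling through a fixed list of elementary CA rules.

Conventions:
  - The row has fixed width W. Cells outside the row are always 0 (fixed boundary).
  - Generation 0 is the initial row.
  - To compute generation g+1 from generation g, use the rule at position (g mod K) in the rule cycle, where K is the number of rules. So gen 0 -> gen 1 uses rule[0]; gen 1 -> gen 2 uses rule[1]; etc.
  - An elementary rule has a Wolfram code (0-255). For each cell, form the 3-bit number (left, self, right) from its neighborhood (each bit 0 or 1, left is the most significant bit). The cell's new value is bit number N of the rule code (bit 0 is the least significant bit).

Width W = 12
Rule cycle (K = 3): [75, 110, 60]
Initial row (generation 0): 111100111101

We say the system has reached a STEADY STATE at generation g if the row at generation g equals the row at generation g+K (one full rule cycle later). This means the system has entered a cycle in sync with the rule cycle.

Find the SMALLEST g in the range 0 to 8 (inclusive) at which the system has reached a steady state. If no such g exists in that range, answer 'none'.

Answer: none

Derivation:
Gen 0: 111100111101
Gen 1 (rule 75): 100101100100
Gen 2 (rule 110): 101111101100
Gen 3 (rule 60): 111000011010
Gen 4 (rule 75): 101011111000
Gen 5 (rule 110): 111110001000
Gen 6 (rule 60): 100001001100
Gen 7 (rule 75): 001110011101
Gen 8 (rule 110): 011010110111
Gen 9 (rule 60): 010111101100
Gen 10 (rule 75): 100100101101
Gen 11 (rule 110): 101101111111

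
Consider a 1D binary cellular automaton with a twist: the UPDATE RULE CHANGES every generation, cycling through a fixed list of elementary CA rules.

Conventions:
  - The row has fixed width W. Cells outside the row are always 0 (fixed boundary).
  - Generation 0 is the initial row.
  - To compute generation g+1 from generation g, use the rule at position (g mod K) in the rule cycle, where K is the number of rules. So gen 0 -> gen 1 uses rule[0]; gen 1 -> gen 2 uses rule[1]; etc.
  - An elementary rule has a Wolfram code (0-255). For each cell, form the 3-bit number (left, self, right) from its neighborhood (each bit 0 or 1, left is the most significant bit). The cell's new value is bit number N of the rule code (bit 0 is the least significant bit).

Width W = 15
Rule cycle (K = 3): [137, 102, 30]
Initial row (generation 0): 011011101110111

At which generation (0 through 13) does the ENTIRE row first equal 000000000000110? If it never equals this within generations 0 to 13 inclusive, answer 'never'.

Answer: 5

Derivation:
Gen 0: 011011101110111
Gen 1 (rule 137): 010011001100110
Gen 2 (rule 102): 110101010101010
Gen 3 (rule 30): 100101010101011
Gen 4 (rule 137): 000000000000010
Gen 5 (rule 102): 000000000000110
Gen 6 (rule 30): 000000000001101
Gen 7 (rule 137): 111111111101000
Gen 8 (rule 102): 000000000111000
Gen 9 (rule 30): 000000001100100
Gen 10 (rule 137): 111111101000001
Gen 11 (rule 102): 000000111000011
Gen 12 (rule 30): 000001100100110
Gen 13 (rule 137): 111101000000100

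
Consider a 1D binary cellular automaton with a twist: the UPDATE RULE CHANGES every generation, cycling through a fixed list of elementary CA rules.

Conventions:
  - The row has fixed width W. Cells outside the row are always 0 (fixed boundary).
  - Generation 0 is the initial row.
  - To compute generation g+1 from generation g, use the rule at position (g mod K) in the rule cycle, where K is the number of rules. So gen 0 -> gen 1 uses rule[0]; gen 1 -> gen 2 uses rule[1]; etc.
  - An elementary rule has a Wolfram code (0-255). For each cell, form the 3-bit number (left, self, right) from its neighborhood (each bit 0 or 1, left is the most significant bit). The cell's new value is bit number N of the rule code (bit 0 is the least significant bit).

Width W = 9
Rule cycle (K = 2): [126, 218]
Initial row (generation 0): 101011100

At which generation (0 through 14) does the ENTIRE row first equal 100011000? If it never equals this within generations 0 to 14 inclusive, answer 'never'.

Answer: never

Derivation:
Gen 0: 101011100
Gen 1 (rule 126): 111110110
Gen 2 (rule 218): 111110111
Gen 3 (rule 126): 100011101
Gen 4 (rule 218): 010111100
Gen 5 (rule 126): 111100110
Gen 6 (rule 218): 111111111
Gen 7 (rule 126): 100000001
Gen 8 (rule 218): 010000010
Gen 9 (rule 126): 111000111
Gen 10 (rule 218): 111101111
Gen 11 (rule 126): 100111001
Gen 12 (rule 218): 011111110
Gen 13 (rule 126): 110000011
Gen 14 (rule 218): 111000111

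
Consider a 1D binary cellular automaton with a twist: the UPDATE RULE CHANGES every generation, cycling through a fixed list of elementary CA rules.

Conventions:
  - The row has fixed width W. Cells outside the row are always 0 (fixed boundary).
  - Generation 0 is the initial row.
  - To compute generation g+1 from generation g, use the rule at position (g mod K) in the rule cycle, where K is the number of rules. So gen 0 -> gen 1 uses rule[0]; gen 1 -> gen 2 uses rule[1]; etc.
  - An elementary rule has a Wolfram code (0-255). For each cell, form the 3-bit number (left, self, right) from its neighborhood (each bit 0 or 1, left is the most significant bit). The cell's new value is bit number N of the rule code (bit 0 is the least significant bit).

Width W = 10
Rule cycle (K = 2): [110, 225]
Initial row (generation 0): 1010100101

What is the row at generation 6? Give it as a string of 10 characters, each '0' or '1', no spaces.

Gen 0: 1010100101
Gen 1 (rule 110): 1111101111
Gen 2 (rule 225): 0111110111
Gen 3 (rule 110): 1100011101
Gen 4 (rule 225): 0101001110
Gen 5 (rule 110): 1111011010
Gen 6 (rule 225): 0111101100

Answer: 0111101100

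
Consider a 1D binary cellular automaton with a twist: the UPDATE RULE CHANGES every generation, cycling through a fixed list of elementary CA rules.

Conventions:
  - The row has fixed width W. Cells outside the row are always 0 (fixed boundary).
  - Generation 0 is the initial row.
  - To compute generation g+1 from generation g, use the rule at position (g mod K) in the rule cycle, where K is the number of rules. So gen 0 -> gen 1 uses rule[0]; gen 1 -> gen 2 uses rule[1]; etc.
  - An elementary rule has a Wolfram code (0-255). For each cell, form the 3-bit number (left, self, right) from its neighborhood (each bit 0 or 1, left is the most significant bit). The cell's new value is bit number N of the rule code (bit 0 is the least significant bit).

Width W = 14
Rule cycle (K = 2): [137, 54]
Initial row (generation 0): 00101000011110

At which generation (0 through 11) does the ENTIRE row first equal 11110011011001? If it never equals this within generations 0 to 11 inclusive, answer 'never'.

Gen 0: 00101000011110
Gen 1 (rule 137): 10000011011100
Gen 2 (rule 54): 11000100100010
Gen 3 (rule 137): 10010000001000
Gen 4 (rule 54): 11111000011100
Gen 5 (rule 137): 11110011011001
Gen 6 (rule 54): 00001100100111
Gen 7 (rule 137): 11101000000110
Gen 8 (rule 54): 00011100001001
Gen 9 (rule 137): 11011001100000
Gen 10 (rule 54): 00100110010000
Gen 11 (rule 137): 10000100000111

Answer: 5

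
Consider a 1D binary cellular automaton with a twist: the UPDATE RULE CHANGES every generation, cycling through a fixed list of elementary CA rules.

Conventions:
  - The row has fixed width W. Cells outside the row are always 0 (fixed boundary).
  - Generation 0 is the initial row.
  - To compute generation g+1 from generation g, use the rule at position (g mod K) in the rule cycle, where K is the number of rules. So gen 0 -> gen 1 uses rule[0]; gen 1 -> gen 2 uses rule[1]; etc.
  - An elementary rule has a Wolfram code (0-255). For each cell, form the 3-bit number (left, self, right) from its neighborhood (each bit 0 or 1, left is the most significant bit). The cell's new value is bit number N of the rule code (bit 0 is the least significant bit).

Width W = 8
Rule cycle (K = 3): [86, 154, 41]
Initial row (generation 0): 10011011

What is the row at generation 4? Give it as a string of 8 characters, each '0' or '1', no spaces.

Gen 0: 10011011
Gen 1 (rule 86): 11101001
Gen 2 (rule 154): 11000110
Gen 3 (rule 41): 10010100
Gen 4 (rule 86): 11110110

Answer: 11110110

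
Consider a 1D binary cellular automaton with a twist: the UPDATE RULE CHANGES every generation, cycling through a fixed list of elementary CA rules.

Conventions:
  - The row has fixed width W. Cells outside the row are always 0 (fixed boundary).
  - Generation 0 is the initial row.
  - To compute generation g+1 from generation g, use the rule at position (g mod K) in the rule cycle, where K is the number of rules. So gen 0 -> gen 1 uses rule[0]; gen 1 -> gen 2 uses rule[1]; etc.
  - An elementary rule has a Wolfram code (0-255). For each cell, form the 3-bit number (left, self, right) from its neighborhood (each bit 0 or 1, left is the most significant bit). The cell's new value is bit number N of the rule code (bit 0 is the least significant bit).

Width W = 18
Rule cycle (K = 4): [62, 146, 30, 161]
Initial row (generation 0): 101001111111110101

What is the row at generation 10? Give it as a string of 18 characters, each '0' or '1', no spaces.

Gen 0: 101001111111110101
Gen 1 (rule 62): 111111000000001111
Gen 2 (rule 146): 011110100000010110
Gen 3 (rule 30): 110000110000110101
Gen 4 (rule 161): 000110000110001010
Gen 5 (rule 62): 001101001101011111
Gen 6 (rule 146): 010000110000001110
Gen 7 (rule 30): 111001101000011001
Gen 8 (rule 161): 010000010011000000
Gen 9 (rule 62): 111000111110100000
Gen 10 (rule 146): 010101011100010000

Answer: 010101011100010000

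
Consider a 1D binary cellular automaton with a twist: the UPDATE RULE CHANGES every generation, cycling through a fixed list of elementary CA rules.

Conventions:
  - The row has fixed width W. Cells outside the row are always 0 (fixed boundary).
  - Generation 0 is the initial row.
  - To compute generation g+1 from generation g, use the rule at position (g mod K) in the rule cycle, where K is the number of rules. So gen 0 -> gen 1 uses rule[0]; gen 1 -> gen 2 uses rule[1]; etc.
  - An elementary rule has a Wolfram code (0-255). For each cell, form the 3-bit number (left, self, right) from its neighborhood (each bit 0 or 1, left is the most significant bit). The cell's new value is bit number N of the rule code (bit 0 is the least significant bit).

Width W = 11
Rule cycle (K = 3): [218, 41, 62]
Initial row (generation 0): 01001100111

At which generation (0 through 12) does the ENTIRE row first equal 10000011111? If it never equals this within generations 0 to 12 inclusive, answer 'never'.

Gen 0: 01001100111
Gen 1 (rule 218): 10111111111
Gen 2 (rule 41): 01100000000
Gen 3 (rule 62): 11010000000
Gen 4 (rule 218): 11001000000
Gen 5 (rule 41): 10000011111
Gen 6 (rule 62): 11000110000
Gen 7 (rule 218): 11101111000
Gen 8 (rule 41): 10011000011
Gen 9 (rule 62): 11110100110
Gen 10 (rule 218): 11110011111
Gen 11 (rule 41): 10000010000
Gen 12 (rule 62): 11000111000

Answer: 5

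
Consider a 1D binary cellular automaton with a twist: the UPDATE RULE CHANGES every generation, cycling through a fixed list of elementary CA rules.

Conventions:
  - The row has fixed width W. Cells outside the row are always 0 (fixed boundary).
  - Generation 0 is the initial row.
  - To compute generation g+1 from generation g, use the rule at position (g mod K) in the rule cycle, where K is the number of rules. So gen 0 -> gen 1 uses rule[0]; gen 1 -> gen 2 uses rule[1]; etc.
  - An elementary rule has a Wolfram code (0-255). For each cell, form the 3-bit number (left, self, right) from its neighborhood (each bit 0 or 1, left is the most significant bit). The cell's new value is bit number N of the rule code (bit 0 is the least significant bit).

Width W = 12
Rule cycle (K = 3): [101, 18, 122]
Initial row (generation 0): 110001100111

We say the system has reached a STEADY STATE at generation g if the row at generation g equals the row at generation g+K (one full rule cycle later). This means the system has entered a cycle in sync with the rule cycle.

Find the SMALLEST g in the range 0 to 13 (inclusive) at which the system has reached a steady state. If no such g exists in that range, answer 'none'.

Gen 0: 110001100111
Gen 1 (rule 101): 010100100001
Gen 2 (rule 18): 100011010010
Gen 3 (rule 122): 010111101101
Gen 4 (rule 101): 011000110111
Gen 5 (rule 18): 100101000000
Gen 6 (rule 122): 011010100000
Gen 7 (rule 101): 001111101111
Gen 8 (rule 18): 010000000000
Gen 9 (rule 122): 101000000000
Gen 10 (rule 101): 111011111111
Gen 11 (rule 18): 000000000000
Gen 12 (rule 122): 000000000000
Gen 13 (rule 101): 111111111111
Gen 14 (rule 18): 000000000000
Gen 15 (rule 122): 000000000000
Gen 16 (rule 101): 111111111111

Answer: 11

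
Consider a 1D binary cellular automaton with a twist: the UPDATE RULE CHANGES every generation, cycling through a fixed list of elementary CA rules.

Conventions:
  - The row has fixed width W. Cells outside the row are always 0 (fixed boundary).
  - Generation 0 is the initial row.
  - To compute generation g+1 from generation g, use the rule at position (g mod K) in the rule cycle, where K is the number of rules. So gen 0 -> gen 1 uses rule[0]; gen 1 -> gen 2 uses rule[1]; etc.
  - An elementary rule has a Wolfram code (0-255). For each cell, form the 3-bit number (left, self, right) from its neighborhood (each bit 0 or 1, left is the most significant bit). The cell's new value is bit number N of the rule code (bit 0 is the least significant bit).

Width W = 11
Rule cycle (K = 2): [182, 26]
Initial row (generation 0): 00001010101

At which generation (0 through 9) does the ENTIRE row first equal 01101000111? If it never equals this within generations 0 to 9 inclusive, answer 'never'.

Answer: never

Derivation:
Gen 0: 00001010101
Gen 1 (rule 182): 00011111111
Gen 2 (rule 26): 00110000000
Gen 3 (rule 182): 01001000000
Gen 4 (rule 26): 10110100000
Gen 5 (rule 182): 11001110000
Gen 6 (rule 26): 10111001000
Gen 7 (rule 182): 11010111100
Gen 8 (rule 26): 10000100010
Gen 9 (rule 182): 11001110111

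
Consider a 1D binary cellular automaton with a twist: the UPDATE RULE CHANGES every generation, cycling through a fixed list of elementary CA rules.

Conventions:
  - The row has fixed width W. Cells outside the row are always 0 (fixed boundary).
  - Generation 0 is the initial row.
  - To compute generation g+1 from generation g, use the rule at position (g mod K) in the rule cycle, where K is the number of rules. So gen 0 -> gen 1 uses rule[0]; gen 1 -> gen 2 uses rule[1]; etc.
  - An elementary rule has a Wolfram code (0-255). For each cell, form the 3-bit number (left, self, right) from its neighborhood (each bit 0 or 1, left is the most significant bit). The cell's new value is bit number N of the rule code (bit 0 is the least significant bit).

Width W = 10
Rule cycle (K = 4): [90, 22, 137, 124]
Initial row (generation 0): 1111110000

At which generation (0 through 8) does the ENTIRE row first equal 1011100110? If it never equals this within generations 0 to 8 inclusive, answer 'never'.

Answer: never

Derivation:
Gen 0: 1111110000
Gen 1 (rule 90): 1000011000
Gen 2 (rule 22): 1100100100
Gen 3 (rule 137): 1000000001
Gen 4 (rule 124): 1100000001
Gen 5 (rule 90): 1110000010
Gen 6 (rule 22): 0001000111
Gen 7 (rule 137): 1100010110
Gen 8 (rule 124): 1110011111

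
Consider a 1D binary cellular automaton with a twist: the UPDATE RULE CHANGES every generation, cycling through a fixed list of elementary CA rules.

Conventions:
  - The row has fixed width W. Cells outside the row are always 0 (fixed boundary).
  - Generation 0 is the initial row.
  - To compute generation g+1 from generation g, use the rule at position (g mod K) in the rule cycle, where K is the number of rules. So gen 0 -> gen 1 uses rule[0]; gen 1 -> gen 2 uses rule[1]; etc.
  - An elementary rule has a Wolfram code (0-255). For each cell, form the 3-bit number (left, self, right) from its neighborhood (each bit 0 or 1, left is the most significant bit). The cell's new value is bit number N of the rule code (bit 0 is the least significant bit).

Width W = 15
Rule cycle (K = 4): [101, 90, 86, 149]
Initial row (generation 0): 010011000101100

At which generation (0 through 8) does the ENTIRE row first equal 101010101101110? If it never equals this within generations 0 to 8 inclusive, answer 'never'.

Answer: never

Derivation:
Gen 0: 010011000101100
Gen 1 (rule 101): 010001010110101
Gen 2 (rule 90): 101010000110000
Gen 3 (rule 86): 101011001011000
Gen 4 (rule 149): 101000101000111
Gen 5 (rule 101): 111010111010001
Gen 6 (rule 90): 101000101001010
Gen 7 (rule 86): 101101101111011
Gen 8 (rule 149): 100000000110000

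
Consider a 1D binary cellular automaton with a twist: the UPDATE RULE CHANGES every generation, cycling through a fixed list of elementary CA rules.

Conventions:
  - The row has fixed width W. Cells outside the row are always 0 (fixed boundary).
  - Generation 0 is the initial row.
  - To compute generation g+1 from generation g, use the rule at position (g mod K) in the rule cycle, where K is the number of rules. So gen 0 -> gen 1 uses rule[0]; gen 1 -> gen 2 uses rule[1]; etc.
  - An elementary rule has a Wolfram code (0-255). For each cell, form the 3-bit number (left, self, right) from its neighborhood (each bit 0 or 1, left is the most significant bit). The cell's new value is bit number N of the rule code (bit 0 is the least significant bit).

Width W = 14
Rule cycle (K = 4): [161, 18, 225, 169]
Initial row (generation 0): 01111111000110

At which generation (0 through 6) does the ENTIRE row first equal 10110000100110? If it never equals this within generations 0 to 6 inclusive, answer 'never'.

Answer: never

Derivation:
Gen 0: 01111111000110
Gen 1 (rule 161): 00111110010000
Gen 2 (rule 18): 01000001101000
Gen 3 (rule 225): 00011100110011
Gen 4 (rule 169): 11011000100010
Gen 5 (rule 161): 00100010001000
Gen 6 (rule 18): 01010101010100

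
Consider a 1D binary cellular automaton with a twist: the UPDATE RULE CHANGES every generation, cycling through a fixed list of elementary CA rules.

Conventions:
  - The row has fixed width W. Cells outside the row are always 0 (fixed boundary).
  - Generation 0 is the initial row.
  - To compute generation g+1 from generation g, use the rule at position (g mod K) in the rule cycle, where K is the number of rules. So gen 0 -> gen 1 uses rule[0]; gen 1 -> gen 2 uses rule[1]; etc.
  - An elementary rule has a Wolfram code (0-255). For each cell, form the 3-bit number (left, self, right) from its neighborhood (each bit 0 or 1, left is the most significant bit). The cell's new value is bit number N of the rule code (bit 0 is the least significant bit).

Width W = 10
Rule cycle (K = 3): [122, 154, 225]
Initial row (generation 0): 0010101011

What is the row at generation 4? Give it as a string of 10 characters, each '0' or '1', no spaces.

Gen 0: 0010101011
Gen 1 (rule 122): 0101010111
Gen 2 (rule 154): 1000000110
Gen 3 (rule 225): 0011110010
Gen 4 (rule 122): 0110011101

Answer: 0110011101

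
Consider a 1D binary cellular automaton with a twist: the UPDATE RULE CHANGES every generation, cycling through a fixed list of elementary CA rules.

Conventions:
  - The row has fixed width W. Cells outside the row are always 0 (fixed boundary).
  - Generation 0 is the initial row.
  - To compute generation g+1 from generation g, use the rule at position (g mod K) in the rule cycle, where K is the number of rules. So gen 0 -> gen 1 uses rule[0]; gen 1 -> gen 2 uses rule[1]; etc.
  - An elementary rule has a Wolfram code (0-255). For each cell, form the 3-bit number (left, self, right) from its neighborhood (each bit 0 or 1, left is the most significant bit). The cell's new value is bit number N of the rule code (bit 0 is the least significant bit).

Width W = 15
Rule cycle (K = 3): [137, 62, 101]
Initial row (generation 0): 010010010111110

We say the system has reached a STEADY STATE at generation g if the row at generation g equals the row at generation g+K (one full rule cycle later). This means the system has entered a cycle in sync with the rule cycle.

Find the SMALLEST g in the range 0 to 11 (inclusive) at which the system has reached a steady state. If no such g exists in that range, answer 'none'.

Gen 0: 010010010111110
Gen 1 (rule 137): 000000000111100
Gen 2 (rule 62): 000000001100010
Gen 3 (rule 101): 111111100101010
Gen 4 (rule 137): 111111000000000
Gen 5 (rule 62): 100000100000000
Gen 6 (rule 101): 101110101111111
Gen 7 (rule 137): 001100001111110
Gen 8 (rule 62): 011010011000001
Gen 9 (rule 101): 001110001011101
Gen 10 (rule 137): 101100100011000
Gen 11 (rule 62): 111011110110100
Gen 12 (rule 101): 001100011011101
Gen 13 (rule 137): 101001010011000
Gen 14 (rule 62): 111111111110100

Answer: none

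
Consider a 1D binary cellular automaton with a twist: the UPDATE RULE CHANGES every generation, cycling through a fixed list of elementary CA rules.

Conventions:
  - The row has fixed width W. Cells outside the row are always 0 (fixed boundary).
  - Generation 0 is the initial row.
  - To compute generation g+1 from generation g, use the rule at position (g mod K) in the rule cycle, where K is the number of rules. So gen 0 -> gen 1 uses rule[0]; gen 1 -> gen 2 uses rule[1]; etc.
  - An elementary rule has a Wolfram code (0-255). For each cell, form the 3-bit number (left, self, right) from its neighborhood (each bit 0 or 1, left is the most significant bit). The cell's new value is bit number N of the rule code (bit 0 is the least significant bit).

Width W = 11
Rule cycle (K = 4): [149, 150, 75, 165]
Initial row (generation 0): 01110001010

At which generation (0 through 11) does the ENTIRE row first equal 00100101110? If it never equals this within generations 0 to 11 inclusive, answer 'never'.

Answer: never

Derivation:
Gen 0: 01110001010
Gen 1 (rule 149): 00101101011
Gen 2 (rule 150): 01100001000
Gen 3 (rule 75): 11101110011
Gen 4 (rule 165): 01010100000
Gen 5 (rule 149): 01010111111
Gen 6 (rule 150): 11010011110
Gen 7 (rule 75): 11000110010
Gen 8 (rule 165): 00010000010
Gen 9 (rule 149): 11011111011
Gen 10 (rule 150): 00001110000
Gen 11 (rule 75): 11111010111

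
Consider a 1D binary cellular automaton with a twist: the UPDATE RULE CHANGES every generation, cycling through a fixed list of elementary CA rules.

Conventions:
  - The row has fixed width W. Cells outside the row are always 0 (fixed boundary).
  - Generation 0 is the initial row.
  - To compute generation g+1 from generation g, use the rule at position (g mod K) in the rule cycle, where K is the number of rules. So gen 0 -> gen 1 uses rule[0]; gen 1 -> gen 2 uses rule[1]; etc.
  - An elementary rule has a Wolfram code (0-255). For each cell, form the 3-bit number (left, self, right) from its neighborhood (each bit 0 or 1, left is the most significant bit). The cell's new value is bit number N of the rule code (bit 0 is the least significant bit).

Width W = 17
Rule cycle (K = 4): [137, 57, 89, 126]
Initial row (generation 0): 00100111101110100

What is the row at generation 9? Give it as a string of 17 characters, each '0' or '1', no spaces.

Answer: 10010111110011110

Derivation:
Gen 0: 00100111101110100
Gen 1 (rule 137): 10000111001100001
Gen 2 (rule 57): 01110100101011100
Gen 3 (rule 89): 01010010000010111
Gen 4 (rule 126): 11111111000111101
Gen 5 (rule 137): 11111110010111000
Gen 6 (rule 57): 10000001001100111
Gen 7 (rule 89): 01111100101110101
Gen 8 (rule 126): 11000111111011111
Gen 9 (rule 137): 10010111110011110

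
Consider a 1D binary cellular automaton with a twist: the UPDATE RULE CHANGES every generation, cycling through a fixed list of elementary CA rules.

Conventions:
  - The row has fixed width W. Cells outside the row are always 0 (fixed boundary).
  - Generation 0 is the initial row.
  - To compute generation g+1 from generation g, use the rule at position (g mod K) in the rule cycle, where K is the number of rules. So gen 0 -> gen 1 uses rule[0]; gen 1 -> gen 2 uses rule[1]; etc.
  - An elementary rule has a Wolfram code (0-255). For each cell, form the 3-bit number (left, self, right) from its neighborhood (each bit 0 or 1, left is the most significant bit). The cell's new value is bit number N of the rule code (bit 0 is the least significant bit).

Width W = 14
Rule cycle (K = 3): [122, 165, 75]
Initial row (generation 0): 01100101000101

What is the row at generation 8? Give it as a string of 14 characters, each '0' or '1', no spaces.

Answer: 00010010110110

Derivation:
Gen 0: 01100101000101
Gen 1 (rule 122): 11111010101010
Gen 2 (rule 165): 01110111111110
Gen 3 (rule 75): 11010100000010
Gen 4 (rule 122): 11101010000101
Gen 5 (rule 165): 01011110110111
Gen 6 (rule 75): 10010010110101
Gen 7 (rule 122): 01101101111010
Gen 8 (rule 165): 00010010110110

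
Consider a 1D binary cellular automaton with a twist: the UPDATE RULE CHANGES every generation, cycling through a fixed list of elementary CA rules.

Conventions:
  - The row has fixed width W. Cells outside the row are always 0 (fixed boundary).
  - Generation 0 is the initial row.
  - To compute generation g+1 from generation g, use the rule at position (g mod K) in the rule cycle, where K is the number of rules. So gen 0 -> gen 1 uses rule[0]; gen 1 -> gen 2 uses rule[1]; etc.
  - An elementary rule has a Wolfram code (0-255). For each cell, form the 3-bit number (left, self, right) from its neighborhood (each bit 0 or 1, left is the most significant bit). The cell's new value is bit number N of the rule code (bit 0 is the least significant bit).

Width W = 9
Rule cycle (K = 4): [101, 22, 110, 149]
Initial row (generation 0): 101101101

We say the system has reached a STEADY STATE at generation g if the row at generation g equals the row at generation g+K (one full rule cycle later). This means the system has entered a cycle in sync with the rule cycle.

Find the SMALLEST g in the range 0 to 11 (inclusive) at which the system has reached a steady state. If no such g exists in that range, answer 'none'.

Answer: none

Derivation:
Gen 0: 101101101
Gen 1 (rule 101): 110110111
Gen 2 (rule 22): 000000000
Gen 3 (rule 110): 000000000
Gen 4 (rule 149): 111111111
Gen 5 (rule 101): 000000001
Gen 6 (rule 22): 000000011
Gen 7 (rule 110): 000000111
Gen 8 (rule 149): 111110010
Gen 9 (rule 101): 000010010
Gen 10 (rule 22): 000111111
Gen 11 (rule 110): 001100001
Gen 12 (rule 149): 100011101
Gen 13 (rule 101): 101000111
Gen 14 (rule 22): 101101000
Gen 15 (rule 110): 111111000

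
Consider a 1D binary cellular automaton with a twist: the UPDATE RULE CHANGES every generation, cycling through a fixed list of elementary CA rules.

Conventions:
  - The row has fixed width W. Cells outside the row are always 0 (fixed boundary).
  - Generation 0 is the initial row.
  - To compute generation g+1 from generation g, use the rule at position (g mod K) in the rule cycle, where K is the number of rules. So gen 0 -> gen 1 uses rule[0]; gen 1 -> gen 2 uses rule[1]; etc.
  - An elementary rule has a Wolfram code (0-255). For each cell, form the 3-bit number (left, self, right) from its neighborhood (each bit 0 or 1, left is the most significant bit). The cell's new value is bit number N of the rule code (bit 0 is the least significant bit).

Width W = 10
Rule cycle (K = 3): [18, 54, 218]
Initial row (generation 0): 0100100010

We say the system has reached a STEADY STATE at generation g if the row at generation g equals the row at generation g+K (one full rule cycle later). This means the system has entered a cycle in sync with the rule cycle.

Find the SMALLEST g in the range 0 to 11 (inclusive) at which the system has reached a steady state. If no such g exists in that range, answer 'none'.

Gen 0: 0100100010
Gen 1 (rule 18): 1011010101
Gen 2 (rule 54): 1100111111
Gen 3 (rule 218): 1111111111
Gen 4 (rule 18): 0000000000
Gen 5 (rule 54): 0000000000
Gen 6 (rule 218): 0000000000
Gen 7 (rule 18): 0000000000
Gen 8 (rule 54): 0000000000
Gen 9 (rule 218): 0000000000
Gen 10 (rule 18): 0000000000
Gen 11 (rule 54): 0000000000
Gen 12 (rule 218): 0000000000
Gen 13 (rule 18): 0000000000
Gen 14 (rule 54): 0000000000

Answer: 4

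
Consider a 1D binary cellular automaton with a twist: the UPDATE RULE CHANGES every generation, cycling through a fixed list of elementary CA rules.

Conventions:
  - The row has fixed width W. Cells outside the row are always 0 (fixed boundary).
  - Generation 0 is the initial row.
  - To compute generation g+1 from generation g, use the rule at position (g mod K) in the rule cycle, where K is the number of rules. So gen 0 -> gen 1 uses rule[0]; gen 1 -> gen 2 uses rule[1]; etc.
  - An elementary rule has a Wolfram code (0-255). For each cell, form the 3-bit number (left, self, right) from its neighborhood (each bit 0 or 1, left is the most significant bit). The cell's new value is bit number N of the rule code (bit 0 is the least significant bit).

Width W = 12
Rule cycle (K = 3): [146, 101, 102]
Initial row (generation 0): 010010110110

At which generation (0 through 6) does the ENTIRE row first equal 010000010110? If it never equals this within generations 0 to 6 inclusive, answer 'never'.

Answer: never

Derivation:
Gen 0: 010010110110
Gen 1 (rule 146): 101100000001
Gen 2 (rule 101): 110101111101
Gen 3 (rule 102): 011110000111
Gen 4 (rule 146): 101101001010
Gen 5 (rule 101): 110111001110
Gen 6 (rule 102): 011001010010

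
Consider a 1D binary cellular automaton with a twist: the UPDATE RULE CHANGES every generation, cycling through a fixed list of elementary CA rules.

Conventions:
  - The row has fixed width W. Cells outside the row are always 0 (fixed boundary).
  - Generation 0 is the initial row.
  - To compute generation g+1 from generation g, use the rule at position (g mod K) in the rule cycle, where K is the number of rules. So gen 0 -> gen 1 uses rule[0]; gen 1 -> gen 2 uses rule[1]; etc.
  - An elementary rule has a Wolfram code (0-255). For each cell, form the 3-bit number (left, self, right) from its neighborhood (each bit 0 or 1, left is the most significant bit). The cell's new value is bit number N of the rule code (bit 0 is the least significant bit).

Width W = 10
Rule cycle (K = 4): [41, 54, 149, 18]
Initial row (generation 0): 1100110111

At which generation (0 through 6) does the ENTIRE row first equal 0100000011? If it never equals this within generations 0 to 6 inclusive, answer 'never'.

Gen 0: 1100110111
Gen 1 (rule 41): 1000101100
Gen 2 (rule 54): 1101110010
Gen 3 (rule 149): 0000101011
Gen 4 (rule 18): 0001000000
Gen 5 (rule 41): 1100011111
Gen 6 (rule 54): 0010100000

Answer: never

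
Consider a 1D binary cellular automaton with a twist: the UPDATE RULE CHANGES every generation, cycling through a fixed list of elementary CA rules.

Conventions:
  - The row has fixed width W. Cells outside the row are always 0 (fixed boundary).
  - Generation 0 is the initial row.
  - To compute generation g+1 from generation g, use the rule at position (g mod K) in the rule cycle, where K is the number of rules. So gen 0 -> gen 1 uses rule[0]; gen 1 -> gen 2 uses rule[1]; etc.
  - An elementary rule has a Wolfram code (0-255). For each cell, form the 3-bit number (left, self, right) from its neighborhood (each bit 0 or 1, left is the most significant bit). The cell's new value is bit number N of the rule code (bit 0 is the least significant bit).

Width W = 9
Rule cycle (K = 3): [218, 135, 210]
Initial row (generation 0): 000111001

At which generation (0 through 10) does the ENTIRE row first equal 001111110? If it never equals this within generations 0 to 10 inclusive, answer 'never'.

Answer: 1

Derivation:
Gen 0: 000111001
Gen 1 (rule 218): 001111110
Gen 2 (rule 135): 110111100
Gen 3 (rule 210): 010011110
Gen 4 (rule 218): 101111111
Gen 5 (rule 135): 100111110
Gen 6 (rule 210): 011011111
Gen 7 (rule 218): 111011111
Gen 8 (rule 135): 010001110
Gen 9 (rule 210): 101010111
Gen 10 (rule 218): 000000111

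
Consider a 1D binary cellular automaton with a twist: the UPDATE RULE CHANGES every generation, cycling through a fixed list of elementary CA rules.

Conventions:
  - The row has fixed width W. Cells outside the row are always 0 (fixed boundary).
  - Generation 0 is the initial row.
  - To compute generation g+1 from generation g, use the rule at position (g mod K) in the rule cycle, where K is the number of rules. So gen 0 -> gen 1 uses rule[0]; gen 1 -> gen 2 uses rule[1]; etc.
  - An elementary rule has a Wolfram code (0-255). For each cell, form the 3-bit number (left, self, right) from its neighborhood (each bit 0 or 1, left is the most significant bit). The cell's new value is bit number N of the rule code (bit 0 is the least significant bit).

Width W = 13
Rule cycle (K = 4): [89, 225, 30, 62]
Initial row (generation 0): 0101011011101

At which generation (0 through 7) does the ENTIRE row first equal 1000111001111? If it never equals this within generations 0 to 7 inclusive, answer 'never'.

Answer: 3

Derivation:
Gen 0: 0101011011101
Gen 1 (rule 89): 0000011010100
Gen 2 (rule 225): 1111001101001
Gen 3 (rule 30): 1000111001111
Gen 4 (rule 62): 1101100111000
Gen 5 (rule 89): 1101110101111
Gen 6 (rule 225): 0110111010111
Gen 7 (rule 30): 1100100010100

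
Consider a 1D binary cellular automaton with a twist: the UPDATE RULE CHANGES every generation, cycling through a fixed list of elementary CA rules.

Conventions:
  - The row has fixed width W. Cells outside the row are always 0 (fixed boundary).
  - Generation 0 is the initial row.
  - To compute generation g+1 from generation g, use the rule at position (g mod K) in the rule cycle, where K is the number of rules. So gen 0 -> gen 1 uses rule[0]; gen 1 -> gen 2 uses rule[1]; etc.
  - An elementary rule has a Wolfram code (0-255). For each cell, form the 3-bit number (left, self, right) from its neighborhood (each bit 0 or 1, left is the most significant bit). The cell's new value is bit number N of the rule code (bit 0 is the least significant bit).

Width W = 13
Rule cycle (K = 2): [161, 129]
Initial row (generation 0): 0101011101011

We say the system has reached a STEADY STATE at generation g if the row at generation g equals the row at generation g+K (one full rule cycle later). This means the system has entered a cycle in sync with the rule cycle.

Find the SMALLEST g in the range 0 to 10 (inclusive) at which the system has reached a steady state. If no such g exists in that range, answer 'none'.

Gen 0: 0101011101011
Gen 1 (rule 161): 0010101010100
Gen 2 (rule 129): 1000000000001
Gen 3 (rule 161): 0011111111100
Gen 4 (rule 129): 1001111111001
Gen 5 (rule 161): 0000111110000
Gen 6 (rule 129): 1110011100111
Gen 7 (rule 161): 0100001000010
Gen 8 (rule 129): 0001100011000
Gen 9 (rule 161): 1100001000011
Gen 10 (rule 129): 0001100011000
Gen 11 (rule 161): 1100001000011
Gen 12 (rule 129): 0001100011000

Answer: 8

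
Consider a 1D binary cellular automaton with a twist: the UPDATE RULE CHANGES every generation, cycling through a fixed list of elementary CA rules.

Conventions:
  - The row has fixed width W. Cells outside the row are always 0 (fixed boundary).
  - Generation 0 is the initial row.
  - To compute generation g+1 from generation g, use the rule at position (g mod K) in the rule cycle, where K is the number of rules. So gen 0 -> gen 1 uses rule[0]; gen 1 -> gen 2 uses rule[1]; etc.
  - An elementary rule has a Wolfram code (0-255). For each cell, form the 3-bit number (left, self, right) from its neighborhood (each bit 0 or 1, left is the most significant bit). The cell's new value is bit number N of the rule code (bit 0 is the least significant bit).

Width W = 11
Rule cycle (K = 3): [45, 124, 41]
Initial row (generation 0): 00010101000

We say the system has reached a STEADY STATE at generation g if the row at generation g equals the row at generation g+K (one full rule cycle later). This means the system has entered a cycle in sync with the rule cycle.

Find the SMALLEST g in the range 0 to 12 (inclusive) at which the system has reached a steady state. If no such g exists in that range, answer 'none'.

Answer: none

Derivation:
Gen 0: 00010101000
Gen 1 (rule 45): 11011111011
Gen 2 (rule 124): 11110001111
Gen 3 (rule 41): 10000101000
Gen 4 (rule 45): 10110111011
Gen 5 (rule 124): 11111101111
Gen 6 (rule 41): 10000011000
Gen 7 (rule 45): 10111010011
Gen 8 (rule 124): 11101111011
Gen 9 (rule 41): 10011000110
Gen 10 (rule 45): 10010010100
Gen 11 (rule 124): 11011011110
Gen 12 (rule 41): 10110110000
Gen 13 (rule 45): 11101100111
Gen 14 (rule 124): 10111110101
Gen 15 (rule 41): 01100001010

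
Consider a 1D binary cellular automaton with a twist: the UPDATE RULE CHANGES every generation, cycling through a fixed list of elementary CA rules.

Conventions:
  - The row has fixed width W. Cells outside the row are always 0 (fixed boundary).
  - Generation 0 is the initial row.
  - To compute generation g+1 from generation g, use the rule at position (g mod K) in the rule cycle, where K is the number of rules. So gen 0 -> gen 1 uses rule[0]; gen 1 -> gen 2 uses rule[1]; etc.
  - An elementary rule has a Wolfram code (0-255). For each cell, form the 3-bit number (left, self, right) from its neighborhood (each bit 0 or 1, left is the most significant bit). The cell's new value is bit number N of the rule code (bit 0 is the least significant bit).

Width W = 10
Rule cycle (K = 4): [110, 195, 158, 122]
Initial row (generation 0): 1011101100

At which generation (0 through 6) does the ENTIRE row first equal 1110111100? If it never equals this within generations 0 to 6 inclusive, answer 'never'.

Gen 0: 1011101100
Gen 1 (rule 110): 1110111100
Gen 2 (rule 195): 0110011101
Gen 3 (rule 158): 1101111001
Gen 4 (rule 122): 1111001110
Gen 5 (rule 110): 1001011010
Gen 6 (rule 195): 0010001000

Answer: 1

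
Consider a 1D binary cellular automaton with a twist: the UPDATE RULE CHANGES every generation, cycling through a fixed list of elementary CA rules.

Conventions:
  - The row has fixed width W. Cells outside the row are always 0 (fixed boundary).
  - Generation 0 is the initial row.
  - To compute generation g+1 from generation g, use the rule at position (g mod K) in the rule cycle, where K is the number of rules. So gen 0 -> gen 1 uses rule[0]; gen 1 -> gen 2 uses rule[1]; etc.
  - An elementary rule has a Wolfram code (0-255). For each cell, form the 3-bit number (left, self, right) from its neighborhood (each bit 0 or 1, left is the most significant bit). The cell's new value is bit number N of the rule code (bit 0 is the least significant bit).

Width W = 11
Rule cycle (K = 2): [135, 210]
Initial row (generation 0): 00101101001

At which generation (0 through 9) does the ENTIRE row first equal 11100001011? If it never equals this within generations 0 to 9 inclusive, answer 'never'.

Gen 0: 00101101001
Gen 1 (rule 135): 11100001011
Gen 2 (rule 210): 01110010001
Gen 3 (rule 135): 10100110111
Gen 4 (rule 210): 00011010011
Gen 5 (rule 135): 11100010100
Gen 6 (rule 210): 01110100010
Gen 7 (rule 135): 10100101110
Gen 8 (rule 210): 00011000111
Gen 9 (rule 135): 11100011010

Answer: 1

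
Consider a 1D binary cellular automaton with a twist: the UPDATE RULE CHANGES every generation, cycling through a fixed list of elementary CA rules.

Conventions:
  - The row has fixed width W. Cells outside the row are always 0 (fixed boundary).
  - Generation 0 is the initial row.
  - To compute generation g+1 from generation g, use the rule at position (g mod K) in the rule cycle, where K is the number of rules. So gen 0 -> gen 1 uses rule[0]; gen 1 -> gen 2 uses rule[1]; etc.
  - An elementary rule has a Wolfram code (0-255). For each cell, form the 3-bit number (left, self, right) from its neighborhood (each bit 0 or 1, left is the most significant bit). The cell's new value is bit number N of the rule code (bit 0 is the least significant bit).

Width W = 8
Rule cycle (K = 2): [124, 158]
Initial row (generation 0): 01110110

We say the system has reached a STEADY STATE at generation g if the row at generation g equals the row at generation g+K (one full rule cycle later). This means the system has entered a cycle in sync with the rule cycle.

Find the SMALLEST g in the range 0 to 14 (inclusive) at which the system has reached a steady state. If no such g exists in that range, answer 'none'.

Gen 0: 01110110
Gen 1 (rule 124): 01011111
Gen 2 (rule 158): 11011110
Gen 3 (rule 124): 11110011
Gen 4 (rule 158): 11101110
Gen 5 (rule 124): 10111011
Gen 6 (rule 158): 10110010
Gen 7 (rule 124): 11111011
Gen 8 (rule 158): 11110010
Gen 9 (rule 124): 10011011
Gen 10 (rule 158): 11110010
Gen 11 (rule 124): 10011011
Gen 12 (rule 158): 11110010
Gen 13 (rule 124): 10011011
Gen 14 (rule 158): 11110010
Gen 15 (rule 124): 10011011
Gen 16 (rule 158): 11110010

Answer: 8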